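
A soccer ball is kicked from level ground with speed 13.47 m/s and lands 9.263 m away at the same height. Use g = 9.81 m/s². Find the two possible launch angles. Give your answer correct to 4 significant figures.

Level-ground range: R = v₀² sin(2θ)/g ⇒ sin 2θ = R g / v₀² = 9.263×9.81/13.47² = 0.5008.
2θ = arcsin(0.5008) = 30.053° or 180° − 30.053° = 149.947°.
So θ = 15.03° or θ = 74.97°.

15.03° and 74.97°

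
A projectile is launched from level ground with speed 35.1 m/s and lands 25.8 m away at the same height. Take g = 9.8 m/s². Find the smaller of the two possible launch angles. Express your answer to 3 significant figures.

5.92°

Level-ground range: R = v₀² sin(2θ)/g ⇒ sin 2θ = R g / v₀² = 25.8×9.8/35.1² = 0.2052.
2θ = arcsin(0.2052) = 11.84° or 180° − 11.84° = 168.16°.
So θ = 5.92° or θ = 84.1°.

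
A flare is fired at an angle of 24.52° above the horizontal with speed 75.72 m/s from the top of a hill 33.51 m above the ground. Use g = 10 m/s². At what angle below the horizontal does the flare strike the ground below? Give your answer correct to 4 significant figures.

30.58°

v_x = 75.72 cos 24.52° = 68.891 m/s.
At impact |v_y| = √(v_y0² + 2 g h) = √(31.425² + 2×10×33.51) = 40.715 m/s.
Angle below horizontal = arctan(|v_y| / v_x) = arctan(40.715 / 68.891) = 30.58°.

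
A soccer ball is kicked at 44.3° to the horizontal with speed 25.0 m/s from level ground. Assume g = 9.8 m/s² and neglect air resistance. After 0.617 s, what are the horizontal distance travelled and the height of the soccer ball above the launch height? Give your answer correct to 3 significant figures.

v_x = 25.0 cos 44.3° = 17.89 m/s; v_y0 = 25.0 sin 44.3° = 17.46 m/s.
x = v_x t = 17.89 × 0.617 = 11.0 m.
y = v_y0 t − ½ g t² = 17.46×0.617 − 4.900×0.617² = 8.91 m.

x = 11.0 m, y = 8.91 m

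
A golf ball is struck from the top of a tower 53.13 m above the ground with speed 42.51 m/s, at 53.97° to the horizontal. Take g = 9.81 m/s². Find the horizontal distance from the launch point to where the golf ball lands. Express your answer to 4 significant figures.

207.8 m

Components: v_x = 42.51 cos 53.97° = 25.005 m/s, v_y = 42.51 sin 53.97° = 34.378 m/s.
Vertical: 0 = 53.13 + 34.378 t − ½(9.81) t² ⇒ 4.905 t² − 34.378 t − 53.13 = 0.
t = [34.378 + √(1181.8 + 1042.4)] / 9.810 = 8.3119 s.
Horizontal: R = v_x · t = 25.005 × 8.3119 = 207.8 m.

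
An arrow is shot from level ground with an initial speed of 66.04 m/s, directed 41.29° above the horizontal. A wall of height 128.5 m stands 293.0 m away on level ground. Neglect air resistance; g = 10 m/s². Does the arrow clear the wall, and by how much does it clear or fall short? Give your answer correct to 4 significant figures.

No — it falls 45.51 m short of clearing the wall.

v_x = 66.04 cos 41.29° = 49.621 m/s; v_y0 = 66.04 sin 41.29° = 43.578 m/s.
Time to reach the wall: t = 293.0 / 49.621 = 5.9048 s.
Height at that point: y = 43.578×5.9048 − 5.000×5.9048² = 82.986 m.
That is 128.5 − 82.986 = 45.51 m below the top of the wall, so the arrow does not clear it.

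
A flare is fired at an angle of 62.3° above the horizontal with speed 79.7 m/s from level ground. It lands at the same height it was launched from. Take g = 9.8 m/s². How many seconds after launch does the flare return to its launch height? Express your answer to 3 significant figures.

14.4 s

Vertical component: v_y = 79.7 sin 62.3° = 70.57 m/s.
For a projectile landing at launch height, time of flight is t = 2 v_y / g = 2 × 70.57 / 9.8 = 14.4 s.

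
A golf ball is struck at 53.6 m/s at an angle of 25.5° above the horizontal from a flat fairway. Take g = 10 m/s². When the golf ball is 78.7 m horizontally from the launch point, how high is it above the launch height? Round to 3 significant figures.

24.3 m

v_x = 53.6 cos 25.5° = 48.38 m/s, v_y0 = 53.6 sin 25.5° = 23.08 m/s.
Time to reach x = 78.7 m: t = x / v_x = 78.7 / 48.38 = 1.627 s.
y = v_y0 t − ½ g t² = 23.08×1.627 − 5.000×1.627² = 24.3 m.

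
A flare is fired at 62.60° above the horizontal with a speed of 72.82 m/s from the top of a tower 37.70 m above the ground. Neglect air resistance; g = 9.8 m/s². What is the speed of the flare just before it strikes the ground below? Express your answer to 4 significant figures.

v_x = 72.82 cos 62.60° = 33.512 m/s is unchanged throughout.
For the vertical component, v_y² = v_y0² + 2 g h = (64.651)² + 2×9.8×37.70 = 4918.7, so |v_y| = 70.133 m/s.
Impact speed = √(v_x² + v_y²) = √(1123.1 + 4918.7) = 77.73 m/s.

77.73 m/s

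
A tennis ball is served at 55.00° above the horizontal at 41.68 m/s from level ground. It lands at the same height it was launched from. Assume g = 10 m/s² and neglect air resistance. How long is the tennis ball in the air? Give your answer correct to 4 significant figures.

Vertical component: v_y = 41.68 sin 55.00° = 34.142 m/s.
For a projectile landing at launch height, time of flight is t = 2 v_y / g = 2 × 34.142 / 10 = 6.828 s.

6.828 s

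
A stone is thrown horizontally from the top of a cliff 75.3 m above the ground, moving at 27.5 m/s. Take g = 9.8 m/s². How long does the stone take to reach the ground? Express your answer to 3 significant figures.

3.92 s

The horizontal speed doesn't affect the fall. With v_y0 = 0, h = ½ g t².
t = √(2 × 75.3 / 9.8) = √15.37 = 3.92 s.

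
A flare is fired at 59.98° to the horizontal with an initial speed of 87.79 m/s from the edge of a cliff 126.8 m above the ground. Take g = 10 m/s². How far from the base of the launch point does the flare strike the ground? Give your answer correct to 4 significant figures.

734.3 m

Components: v_x = 87.79 cos 59.98° = 43.922 m/s, v_y = 87.79 sin 59.98° = 76.013 m/s.
Vertical: 0 = 126.8 + 76.013 t − ½(10) t² ⇒ 5.000 t² − 76.013 t − 126.8 = 0.
t = [76.013 + √(5778.0 + 2536.0)] / 10.00 = 16.719 s.
Horizontal: R = v_x · t = 43.922 × 16.719 = 734.3 m.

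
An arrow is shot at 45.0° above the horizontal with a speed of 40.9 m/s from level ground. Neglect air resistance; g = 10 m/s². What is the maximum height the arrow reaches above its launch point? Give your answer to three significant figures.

41.8 m

Vertical component of launch velocity: v_y = 40.9 sin 45.0° = 28.92 m/s.
At the highest point the vertical velocity is zero, so v_y² = 2 g h_max.
h_max = (28.92)² / (2 × 10) = 836.4 / 20.00 = 41.8 m.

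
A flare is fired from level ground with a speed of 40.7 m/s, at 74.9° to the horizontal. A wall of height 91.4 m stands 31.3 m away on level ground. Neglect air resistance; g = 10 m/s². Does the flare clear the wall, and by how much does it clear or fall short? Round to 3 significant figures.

No — it falls 19.0 m short of clearing the wall.

v_x = 40.7 cos 74.9° = 10.60 m/s; v_y0 = 40.7 sin 74.9° = 39.29 m/s.
Time to reach the wall: t = 31.3 / 10.60 = 2.953 s.
Height at that point: y = 39.29×2.953 − 5.000×2.953² = 72.42 m.
That is 91.4 − 72.42 = 19.0 m below the top of the wall, so the flare does not clear it.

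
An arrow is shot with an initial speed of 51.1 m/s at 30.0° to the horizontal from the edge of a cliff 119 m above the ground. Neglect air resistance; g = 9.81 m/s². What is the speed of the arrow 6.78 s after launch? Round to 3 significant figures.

60.3 m/s

v_x = 51.1 cos 30.0° = 44.25 m/s (constant).
v_y(t) = 51.1 sin 30.0° − g t = 25.55 − 9.81 × 6.78 = -40.96 m/s.
Speed = √(v_x² + v_y²) = √(1958 + 1678) = 60.3 m/s.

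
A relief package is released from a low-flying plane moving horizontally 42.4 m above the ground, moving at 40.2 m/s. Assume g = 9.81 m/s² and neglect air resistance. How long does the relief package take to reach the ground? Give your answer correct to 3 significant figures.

2.94 s

The horizontal speed doesn't affect the fall. With v_y0 = 0, h = ½ g t².
t = √(2 × 42.4 / 9.81) = √8.644 = 2.94 s.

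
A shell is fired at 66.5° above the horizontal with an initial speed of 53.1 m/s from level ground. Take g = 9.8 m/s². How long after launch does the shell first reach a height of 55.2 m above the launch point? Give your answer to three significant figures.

v_y0 = 53.1 sin 66.5° = 48.70 m/s.
Set y = v_y0 t − ½ g t² = 55.2: 4.900 t² − 48.70 t + 55.2 = 0.
t = [48.70 ± √(2372 − 1082)] / 9.8 = (48.70 ± 35.92) / 9.8, giving t = 1.30 s or t = 8.63 s.
The shell is on the way up at the first time, so t = 1.30 s.

1.30 s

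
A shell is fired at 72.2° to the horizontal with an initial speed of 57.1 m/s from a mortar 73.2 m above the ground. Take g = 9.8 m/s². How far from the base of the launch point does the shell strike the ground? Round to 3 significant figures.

Components: v_x = 57.1 cos 72.2° = 17.46 m/s, v_y = 57.1 sin 72.2° = 54.37 m/s.
Vertical: 0 = 73.2 + 54.37 t − ½(9.8) t² ⇒ 4.900 t² − 54.37 t − 73.2 = 0.
t = [54.37 + √(2956 + 1435)] / 9.800 = 12.31 s.
Horizontal: R = v_x · t = 17.46 × 12.31 = 215 m.

215 m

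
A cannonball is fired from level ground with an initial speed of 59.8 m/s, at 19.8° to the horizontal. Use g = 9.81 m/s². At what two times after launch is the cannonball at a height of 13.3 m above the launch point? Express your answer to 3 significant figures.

v_y0 = 59.8 sin 19.8° = 20.26 m/s.
Set y = v_y0 t − ½ g t² = 13.3: 4.905 t² − 20.26 t + 13.3 = 0.
t = [20.26 ± √(410.5 − 260.9)] / 9.81 = (20.26 ± 12.23) / 9.81, giving t = 0.819 s or t = 3.31 s.
So the cannonball is at 13.3 m at t = 0.819 s (rising) and t = 3.31 s (falling).

0.819 s and 3.31 s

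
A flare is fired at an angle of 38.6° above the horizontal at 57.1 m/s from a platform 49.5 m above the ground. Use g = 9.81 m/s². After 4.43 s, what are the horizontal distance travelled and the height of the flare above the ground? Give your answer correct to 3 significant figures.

x = 198 m, y = 111 m

v_x = 57.1 cos 38.6° = 44.62 m/s; v_y0 = 57.1 sin 38.6° = 35.62 m/s.
x = v_x t = 44.62 × 4.43 = 198 m.
y = 49.5 + v_y0 t − ½ g t² = 111 m.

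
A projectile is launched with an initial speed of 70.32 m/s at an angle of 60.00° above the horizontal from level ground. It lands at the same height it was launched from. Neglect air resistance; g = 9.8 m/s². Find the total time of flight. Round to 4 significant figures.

12.43 s

Vertical component: v_y = 70.32 sin 60.00° = 60.899 m/s.
For a projectile landing at launch height, time of flight is t = 2 v_y / g = 2 × 60.899 / 9.8 = 12.43 s.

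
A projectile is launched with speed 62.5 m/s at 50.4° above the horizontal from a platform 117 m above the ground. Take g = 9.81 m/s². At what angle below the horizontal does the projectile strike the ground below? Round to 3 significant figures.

59.6°

v_x = 62.5 cos 50.4° = 39.84 m/s.
At impact |v_y| = √(v_y0² + 2 g h) = √(48.16² + 2×9.81×117) = 67.93 m/s.
Angle below horizontal = arctan(|v_y| / v_x) = arctan(67.93 / 39.84) = 59.6°.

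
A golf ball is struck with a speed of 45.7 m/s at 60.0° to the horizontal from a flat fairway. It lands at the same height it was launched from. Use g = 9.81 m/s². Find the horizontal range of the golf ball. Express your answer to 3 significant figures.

184 m

For level ground, R = v₀² sin(2θ) / g.
sin(2 × 60.0°) = sin 120.0° = 0.8660.
R = (45.7)² × 0.8660 / 9.81 = 184 m.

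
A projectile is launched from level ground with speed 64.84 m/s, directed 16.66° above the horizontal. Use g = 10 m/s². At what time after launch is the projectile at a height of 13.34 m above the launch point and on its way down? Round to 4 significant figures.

v_y0 = 64.84 sin 16.66° = 18.589 m/s.
Set y = v_y0 t − ½ g t² = 13.34: 5.000 t² − 18.589 t + 13.34 = 0.
t = [18.589 ± √(345.55 − 266.80)] / 10 = (18.589 ± 8.8741) / 10, giving t = 0.9715 s or t = 2.746 s.
On the way down corresponds to the larger root: t = 2.746 s.

2.746 s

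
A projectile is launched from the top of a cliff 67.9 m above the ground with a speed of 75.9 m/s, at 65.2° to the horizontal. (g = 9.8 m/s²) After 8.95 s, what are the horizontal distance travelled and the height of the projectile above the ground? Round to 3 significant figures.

v_x = 75.9 cos 65.2° = 31.84 m/s; v_y0 = 75.9 sin 65.2° = 68.90 m/s.
x = v_x t = 31.84 × 8.95 = 285 m.
y = 67.9 + v_y0 t − ½ g t² = 292 m.

x = 285 m, y = 292 m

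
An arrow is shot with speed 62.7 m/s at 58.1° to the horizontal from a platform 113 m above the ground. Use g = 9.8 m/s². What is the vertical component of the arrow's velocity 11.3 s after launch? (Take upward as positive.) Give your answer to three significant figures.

-57.5 m/s

Initial vertical component: v_y0 = 62.7 sin 58.1° = 53.23 m/s.
v_y(t) = v_y0 − g t = 53.23 − 9.8 × 11.3 = -57.5 m/s.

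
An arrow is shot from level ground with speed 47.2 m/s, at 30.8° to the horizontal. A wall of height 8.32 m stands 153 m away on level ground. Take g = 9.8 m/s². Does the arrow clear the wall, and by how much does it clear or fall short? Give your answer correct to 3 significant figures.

Yes — it clears the wall by 13.1 m.

v_x = 47.2 cos 30.8° = 40.54 m/s; v_y0 = 47.2 sin 30.8° = 24.17 m/s.
Time to reach the wall: t = 153 / 40.54 = 3.774 s.
Height at that point: y = 24.17×3.774 − 4.900×3.774² = 21.43 m.
That is 21.43 − 8.32 = 13.1 m above the top of the wall, so the arrow clears it.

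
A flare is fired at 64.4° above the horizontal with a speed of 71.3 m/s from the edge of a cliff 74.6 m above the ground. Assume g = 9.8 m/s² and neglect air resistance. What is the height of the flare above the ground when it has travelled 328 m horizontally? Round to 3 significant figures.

v_x = 71.3 cos 64.4° = 30.81 m/s, v_y0 = 71.3 sin 64.4° = 64.30 m/s.
Time to reach x = 328 m: t = x / v_x = 328 / 30.81 = 10.65 s.
y = 74.6 + v_y0 t − ½ g t² = 74.6 + 64.30×10.65 − 4.900×10.65² = 204 m.

204 m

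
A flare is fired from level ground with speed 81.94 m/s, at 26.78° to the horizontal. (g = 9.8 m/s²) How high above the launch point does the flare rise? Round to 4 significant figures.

Vertical component of launch velocity: v_y = 81.94 sin 26.78° = 36.919 m/s.
At the highest point the vertical velocity is zero, so v_y² = 2 g h_max.
h_max = (36.919)² / (2 × 9.8) = 1363.0 / 19.60 = 69.54 m.

69.54 m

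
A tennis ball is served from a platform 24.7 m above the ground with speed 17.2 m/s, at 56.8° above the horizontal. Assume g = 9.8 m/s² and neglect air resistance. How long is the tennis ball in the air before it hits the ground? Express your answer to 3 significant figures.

4.15 s

Vertical component: v_y = 17.2 sin 56.8° = 14.39 m/s.
Taking up as positive with launch at y = 24.7 m, landing at y = 0: 0 = 24.7 + 14.39 t − ½(9.8) t².
Solving 4.900 t² − 14.39 t − 24.7 = 0 gives t = [14.39 + √(14.39² + 4·4.900·24.7)] / 9.800 = 4.15 s.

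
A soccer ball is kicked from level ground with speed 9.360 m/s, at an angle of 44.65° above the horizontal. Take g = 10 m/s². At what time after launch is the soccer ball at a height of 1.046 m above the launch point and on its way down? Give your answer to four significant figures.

v_y0 = 9.360 sin 44.65° = 6.5780 m/s.
Set y = v_y0 t − ½ g t² = 1.046: 5.000 t² − 6.5780 t + 1.046 = 0.
t = [6.5780 ± √(43.270 − 20.920)] / 10 = (6.5780 ± 4.7276) / 10, giving t = 0.1850 s or t = 1.131 s.
On the way down corresponds to the larger root: t = 1.131 s.

1.131 s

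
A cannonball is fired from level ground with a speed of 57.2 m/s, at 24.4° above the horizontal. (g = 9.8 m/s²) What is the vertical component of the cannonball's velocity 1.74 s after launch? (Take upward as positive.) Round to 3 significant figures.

Initial vertical component: v_y0 = 57.2 sin 24.4° = 23.63 m/s.
v_y(t) = v_y0 − g t = 23.63 − 9.8 × 1.74 = 6.58 m/s.

6.58 m/s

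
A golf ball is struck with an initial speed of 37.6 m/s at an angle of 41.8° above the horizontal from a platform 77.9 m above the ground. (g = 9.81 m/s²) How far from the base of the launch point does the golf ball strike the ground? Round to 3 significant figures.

Components: v_x = 37.6 cos 41.8° = 28.03 m/s, v_y = 37.6 sin 41.8° = 25.06 m/s.
Vertical: 0 = 77.9 + 25.06 t − ½(9.81) t² ⇒ 4.905 t² − 25.06 t − 77.9 = 0.
t = [25.06 + √(628.0 + 1528)] / 9.810 = 7.288 s.
Horizontal: R = v_x · t = 28.03 × 7.288 = 204 m.

204 m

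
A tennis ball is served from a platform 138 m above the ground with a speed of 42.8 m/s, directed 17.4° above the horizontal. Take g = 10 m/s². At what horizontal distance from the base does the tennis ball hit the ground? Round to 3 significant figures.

273 m

Components: v_x = 42.8 cos 17.4° = 40.84 m/s, v_y = 42.8 sin 17.4° = 12.80 m/s.
Vertical: 0 = 138 + 12.80 t − ½(10) t² ⇒ 5.000 t² − 12.80 t − 138 = 0.
t = [12.80 + √(163.8 + 2760)] / 10.00 = 6.687 s.
Horizontal: R = v_x · t = 40.84 × 6.687 = 273 m.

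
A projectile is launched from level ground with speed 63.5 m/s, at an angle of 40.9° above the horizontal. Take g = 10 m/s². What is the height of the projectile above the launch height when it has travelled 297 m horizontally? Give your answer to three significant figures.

65.8 m

v_x = 63.5 cos 40.9° = 48.00 m/s, v_y0 = 63.5 sin 40.9° = 41.58 m/s.
Time to reach x = 297 m: t = x / v_x = 297 / 48.00 = 6.188 s.
y = v_y0 t − ½ g t² = 41.58×6.188 − 5.000×6.188² = 65.8 m.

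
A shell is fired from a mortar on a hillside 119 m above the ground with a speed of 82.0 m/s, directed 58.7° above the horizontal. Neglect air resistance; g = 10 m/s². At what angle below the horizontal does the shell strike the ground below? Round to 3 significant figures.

63.5°

v_x = 82.0 cos 58.7° = 42.60 m/s.
At impact |v_y| = √(v_y0² + 2 g h) = √(70.07² + 2×10×119) = 85.38 m/s.
Angle below horizontal = arctan(|v_y| / v_x) = arctan(85.38 / 42.60) = 63.5°.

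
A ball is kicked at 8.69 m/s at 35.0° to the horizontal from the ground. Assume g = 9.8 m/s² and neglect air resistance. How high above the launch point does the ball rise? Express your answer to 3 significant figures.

1.27 m

Vertical component of launch velocity: v_y = 8.69 sin 35.0° = 4.984 m/s.
At the highest point the vertical velocity is zero, so v_y² = 2 g h_max.
h_max = (4.984)² / (2 × 9.8) = 24.84 / 19.60 = 1.27 m.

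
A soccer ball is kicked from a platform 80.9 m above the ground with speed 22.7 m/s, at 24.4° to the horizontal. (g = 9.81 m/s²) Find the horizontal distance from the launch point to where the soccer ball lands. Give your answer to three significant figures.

Components: v_x = 22.7 cos 24.4° = 20.67 m/s, v_y = 22.7 sin 24.4° = 9.377 m/s.
Vertical: 0 = 80.9 + 9.377 t − ½(9.81) t² ⇒ 4.905 t² − 9.377 t − 80.9 = 0.
t = [9.377 + √(87.93 + 1587)] / 9.810 = 5.128 s.
Horizontal: R = v_x · t = 20.67 × 5.128 = 106 m.

106 m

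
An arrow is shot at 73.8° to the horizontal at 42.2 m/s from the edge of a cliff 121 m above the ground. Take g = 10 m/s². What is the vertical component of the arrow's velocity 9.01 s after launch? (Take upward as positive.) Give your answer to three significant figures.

-49.6 m/s

Initial vertical component: v_y0 = 42.2 sin 73.8° = 40.52 m/s.
v_y(t) = v_y0 − g t = 40.52 − 10 × 9.01 = -49.6 m/s.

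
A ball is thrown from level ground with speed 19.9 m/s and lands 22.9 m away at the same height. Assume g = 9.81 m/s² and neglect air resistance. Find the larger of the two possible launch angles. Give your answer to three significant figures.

Level-ground range: R = v₀² sin(2θ)/g ⇒ sin 2θ = R g / v₀² = 22.9×9.81/19.9² = 0.5673.
2θ = arcsin(0.5673) = 34.56° or 180° − 34.56° = 145.44°.
So θ = 17.3° or θ = 72.7°.

72.7°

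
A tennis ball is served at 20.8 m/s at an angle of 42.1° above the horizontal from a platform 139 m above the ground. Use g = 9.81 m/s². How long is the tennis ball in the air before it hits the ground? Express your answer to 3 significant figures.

Vertical component: v_y = 20.8 sin 42.1° = 13.94 m/s.
Taking up as positive with launch at y = 139 m, landing at y = 0: 0 = 139 + 13.94 t − ½(9.81) t².
Solving 4.905 t² − 13.94 t − 139 = 0 gives t = [13.94 + √(13.94² + 4·4.905·139)] / 9.810 = 6.93 s.

6.93 s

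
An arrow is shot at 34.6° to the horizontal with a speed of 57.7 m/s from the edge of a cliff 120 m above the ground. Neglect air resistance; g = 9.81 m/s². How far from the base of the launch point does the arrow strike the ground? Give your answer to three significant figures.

442 m

Components: v_x = 57.7 cos 34.6° = 47.49 m/s, v_y = 57.7 sin 34.6° = 32.76 m/s.
Vertical: 0 = 120 + 32.76 t − ½(9.81) t² ⇒ 4.905 t² − 32.76 t − 120 = 0.
t = [32.76 + √(1073 + 2354)] / 9.810 = 9.307 s.
Horizontal: R = v_x · t = 47.49 × 9.307 = 442 m.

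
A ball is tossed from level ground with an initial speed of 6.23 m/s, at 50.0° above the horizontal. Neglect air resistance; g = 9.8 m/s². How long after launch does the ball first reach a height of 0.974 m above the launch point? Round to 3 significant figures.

v_y0 = 6.23 sin 50.0° = 4.772 m/s.
Set y = v_y0 t − ½ g t² = 0.974: 4.900 t² − 4.772 t + 0.974 = 0.
t = [4.772 ± √(22.77 − 19.09)] / 9.8 = (4.772 ± 1.918) / 9.8, giving t = 0.291 s or t = 0.683 s.
The ball is on the way up at the first time, so t = 0.291 s.

0.291 s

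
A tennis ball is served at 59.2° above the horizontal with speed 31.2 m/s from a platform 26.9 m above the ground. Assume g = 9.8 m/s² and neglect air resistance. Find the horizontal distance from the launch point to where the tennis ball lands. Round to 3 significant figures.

Components: v_x = 31.2 cos 59.2° = 15.98 m/s, v_y = 31.2 sin 59.2° = 26.80 m/s.
Vertical: 0 = 26.9 + 26.80 t − ½(9.8) t² ⇒ 4.900 t² − 26.80 t − 26.9 = 0.
t = [26.80 + √(718.2 + 527.2)] / 9.800 = 6.336 s.
Horizontal: R = v_x · t = 15.98 × 6.336 = 101 m.

101 m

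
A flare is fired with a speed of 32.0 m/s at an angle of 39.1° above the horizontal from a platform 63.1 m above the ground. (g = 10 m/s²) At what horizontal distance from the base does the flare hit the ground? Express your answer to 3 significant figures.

Components: v_x = 32.0 cos 39.1° = 24.83 m/s, v_y = 32.0 sin 39.1° = 20.18 m/s.
Vertical: 0 = 63.1 + 20.18 t − ½(10) t² ⇒ 5.000 t² − 20.18 t − 63.1 = 0.
t = [20.18 + √(407.2 + 1262)] / 10.00 = 6.104 s.
Horizontal: R = v_x · t = 24.83 × 6.104 = 152 m.

152 m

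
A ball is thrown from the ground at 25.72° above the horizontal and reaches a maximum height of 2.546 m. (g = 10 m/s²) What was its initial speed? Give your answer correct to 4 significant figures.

16.44 m/s

At maximum height v_y = 0, so (v₀ sin θ)² = 2 g H.
v₀ sin 25.72° = √(2 × 10 × 2.546) = 7.1358 m/s.
v₀ = 7.1358 / sin 25.72° = 7.1358 / 0.4340 = 16.44 m/s.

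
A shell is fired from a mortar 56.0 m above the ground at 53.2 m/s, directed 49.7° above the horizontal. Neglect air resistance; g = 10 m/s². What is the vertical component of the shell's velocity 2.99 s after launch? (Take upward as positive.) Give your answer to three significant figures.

10.7 m/s

Initial vertical component: v_y0 = 53.2 sin 49.7° = 40.57 m/s.
v_y(t) = v_y0 − g t = 40.57 − 10 × 2.99 = 10.7 m/s.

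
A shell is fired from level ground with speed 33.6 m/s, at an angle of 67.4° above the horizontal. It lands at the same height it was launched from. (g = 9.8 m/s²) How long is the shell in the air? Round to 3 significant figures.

Vertical component: v_y = 33.6 sin 67.4° = 31.02 m/s.
For a projectile landing at launch height, time of flight is t = 2 v_y / g = 2 × 31.02 / 9.8 = 6.33 s.

6.33 s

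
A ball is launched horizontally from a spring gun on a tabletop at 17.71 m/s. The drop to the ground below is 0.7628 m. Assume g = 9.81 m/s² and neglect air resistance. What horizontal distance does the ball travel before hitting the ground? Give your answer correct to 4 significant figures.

Initial vertical velocity is zero, so the fall time comes from h = ½ g t²: t = √(2 × 0.7628 / 9.81) = 0.39435 s.
Horizontal motion is uniform at 17.71 m/s, so x = 17.71 × 0.39435 = 6.984 m.

6.984 m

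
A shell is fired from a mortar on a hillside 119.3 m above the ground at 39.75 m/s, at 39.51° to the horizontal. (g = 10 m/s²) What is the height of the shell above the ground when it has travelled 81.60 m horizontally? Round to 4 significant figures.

151.2 m

v_x = 39.75 cos 39.51° = 30.668 m/s, v_y0 = 39.75 sin 39.51° = 25.289 m/s.
Time to reach x = 81.60 m: t = x / v_x = 81.60 / 30.668 = 2.6608 s.
y = 119.3 + v_y0 t − ½ g t² = 119.3 + 25.289×2.6608 − 5.000×2.6608² = 151.2 m.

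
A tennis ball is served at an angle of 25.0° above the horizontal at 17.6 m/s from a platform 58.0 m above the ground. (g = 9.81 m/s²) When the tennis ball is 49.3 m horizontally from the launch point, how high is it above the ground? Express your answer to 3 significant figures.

v_x = 17.6 cos 25.0° = 15.95 m/s, v_y0 = 17.6 sin 25.0° = 7.438 m/s.
Time to reach x = 49.3 m: t = x / v_x = 49.3 / 15.95 = 3.091 s.
y = 58.0 + v_y0 t − ½ g t² = 58.0 + 7.438×3.091 − 4.905×3.091² = 34.1 m.

34.1 m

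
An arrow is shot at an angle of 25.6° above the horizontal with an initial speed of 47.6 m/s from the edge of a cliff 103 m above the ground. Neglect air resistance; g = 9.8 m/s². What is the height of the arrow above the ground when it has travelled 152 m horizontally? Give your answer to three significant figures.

114 m

v_x = 47.6 cos 25.6° = 42.93 m/s, v_y0 = 47.6 sin 25.6° = 20.57 m/s.
Time to reach x = 152 m: t = x / v_x = 152 / 42.93 = 3.541 s.
y = 103 + v_y0 t − ½ g t² = 103 + 20.57×3.541 − 4.900×3.541² = 114 m.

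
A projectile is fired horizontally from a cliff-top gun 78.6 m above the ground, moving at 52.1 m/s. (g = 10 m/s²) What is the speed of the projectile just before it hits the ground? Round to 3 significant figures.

65.5 m/s

Fall time: t = √(2 × 78.6 / 10) = 3.965 s.
At impact: v_x = 52.1 m/s (unchanged), v_y = g t = 10 × 3.965 = 39.65 m/s.
Speed = √(v_x² + v_y²) = √(2714 + 1572) = 65.5 m/s.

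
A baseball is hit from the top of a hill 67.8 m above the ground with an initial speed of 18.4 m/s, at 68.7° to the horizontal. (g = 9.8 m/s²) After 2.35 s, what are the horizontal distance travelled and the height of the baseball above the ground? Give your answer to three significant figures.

x = 15.7 m, y = 81.0 m

v_x = 18.4 cos 68.7° = 6.684 m/s; v_y0 = 18.4 sin 68.7° = 17.14 m/s.
x = v_x t = 6.684 × 2.35 = 15.7 m.
y = 67.8 + v_y0 t − ½ g t² = 81.0 m.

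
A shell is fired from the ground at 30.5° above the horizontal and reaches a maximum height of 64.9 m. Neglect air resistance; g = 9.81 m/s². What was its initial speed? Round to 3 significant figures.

70.3 m/s

At maximum height v_y = 0, so (v₀ sin θ)² = 2 g H.
v₀ sin 30.5° = √(2 × 9.81 × 64.9) = 35.68 m/s.
v₀ = 35.68 / sin 30.5° = 35.68 / 0.5075 = 70.3 m/s.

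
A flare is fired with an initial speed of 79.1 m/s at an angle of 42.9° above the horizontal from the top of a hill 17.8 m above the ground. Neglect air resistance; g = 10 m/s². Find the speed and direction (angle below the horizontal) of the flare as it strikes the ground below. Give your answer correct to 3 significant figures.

81.3 m/s at 44.6° below the horizontal

v_x = 79.1 cos 42.9° = 57.94 m/s (constant).
|v_y| at impact = √((53.85)² + 2×10×17.8) = 57.06 m/s.
Speed = √(57.94² + 57.06²) = 81.3 m/s; angle = arctan(57.06/57.94) = 44.6° below horizontal.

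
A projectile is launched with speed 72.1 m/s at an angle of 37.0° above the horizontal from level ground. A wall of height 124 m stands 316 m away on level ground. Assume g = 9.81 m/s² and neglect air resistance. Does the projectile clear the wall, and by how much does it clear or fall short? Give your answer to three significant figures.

v_x = 72.1 cos 37.0° = 57.58 m/s; v_y0 = 72.1 sin 37.0° = 43.39 m/s.
Time to reach the wall: t = 316 / 57.58 = 5.488 s.
Height at that point: y = 43.39×5.488 − 4.905×5.488² = 90.39 m.
That is 124 − 90.39 = 33.6 m below the top of the wall, so the projectile does not clear it.

No — it falls 33.6 m short of clearing the wall.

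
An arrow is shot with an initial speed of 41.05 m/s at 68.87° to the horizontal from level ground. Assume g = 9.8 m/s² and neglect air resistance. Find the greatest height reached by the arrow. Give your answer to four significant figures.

Vertical component of launch velocity: v_y = 41.05 sin 68.87° = 38.290 m/s.
At the highest point the vertical velocity is zero, so v_y² = 2 g h_max.
h_max = (38.290)² / (2 × 9.8) = 1466.1 / 19.60 = 74.80 m.

74.80 m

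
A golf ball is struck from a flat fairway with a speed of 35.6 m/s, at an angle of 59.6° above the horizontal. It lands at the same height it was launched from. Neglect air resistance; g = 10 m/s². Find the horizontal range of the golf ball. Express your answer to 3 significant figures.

Components: v_x = 35.6 cos 59.6° = 18.01 m/s, v_y = 35.6 sin 59.6° = 30.71 m/s.
Time of flight (same landing height): t = 2 v_y / g = 2 × 30.71 / 10 = 6.142 s.
Range: R = v_x · t = 18.01 × 6.142 = 111 m.

111 m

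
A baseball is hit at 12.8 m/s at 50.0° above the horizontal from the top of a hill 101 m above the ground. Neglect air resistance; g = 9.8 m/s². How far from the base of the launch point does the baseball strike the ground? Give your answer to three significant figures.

Components: v_x = 12.8 cos 50.0° = 8.228 m/s, v_y = 12.8 sin 50.0° = 9.805 m/s.
Vertical: 0 = 101 + 9.805 t − ½(9.8) t² ⇒ 4.900 t² − 9.805 t − 101 = 0.
t = [9.805 + √(96.14 + 1980)] / 9.800 = 5.650 s.
Horizontal: R = v_x · t = 8.228 × 5.650 = 46.5 m.

46.5 m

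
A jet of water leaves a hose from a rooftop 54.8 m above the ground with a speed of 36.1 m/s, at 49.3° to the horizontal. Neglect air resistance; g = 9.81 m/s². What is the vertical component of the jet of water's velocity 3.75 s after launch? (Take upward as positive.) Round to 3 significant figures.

-9.42 m/s

Initial vertical component: v_y0 = 36.1 sin 49.3° = 27.37 m/s.
v_y(t) = v_y0 − g t = 27.37 − 9.81 × 3.75 = -9.42 m/s.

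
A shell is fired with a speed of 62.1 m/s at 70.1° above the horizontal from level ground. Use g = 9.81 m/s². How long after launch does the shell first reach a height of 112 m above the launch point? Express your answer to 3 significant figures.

2.40 s

v_y0 = 62.1 sin 70.1° = 58.39 m/s.
Set y = v_y0 t − ½ g t² = 112: 4.905 t² − 58.39 t + 112 = 0.
t = [58.39 ± √(3409 − 2197)] / 9.81 = (58.39 ± 34.81) / 9.81, giving t = 2.40 s or t = 9.50 s.
The shell is on the way up at the first time, so t = 2.40 s.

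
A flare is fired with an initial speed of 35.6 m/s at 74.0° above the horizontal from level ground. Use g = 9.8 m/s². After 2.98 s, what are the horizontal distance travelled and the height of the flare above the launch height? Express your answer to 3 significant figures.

v_x = 35.6 cos 74.0° = 9.813 m/s; v_y0 = 35.6 sin 74.0° = 34.22 m/s.
x = v_x t = 9.813 × 2.98 = 29.2 m.
y = v_y0 t − ½ g t² = 34.22×2.98 − 4.900×2.98² = 58.5 m.

x = 29.2 m, y = 58.5 m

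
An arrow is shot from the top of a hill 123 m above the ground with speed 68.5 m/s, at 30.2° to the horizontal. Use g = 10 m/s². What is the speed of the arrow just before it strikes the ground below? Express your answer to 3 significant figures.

84.6 m/s

v_x = 68.5 cos 30.2° = 59.20 m/s is unchanged throughout.
For the vertical component, v_y² = v_y0² + 2 g h = (34.46)² + 2×10×123 = 3647, so |v_y| = 60.39 m/s.
Impact speed = √(v_x² + v_y²) = √(3505 + 3647) = 84.6 m/s.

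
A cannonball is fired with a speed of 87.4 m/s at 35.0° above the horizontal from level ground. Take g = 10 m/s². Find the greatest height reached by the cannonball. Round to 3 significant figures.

126 m

Vertical component of launch velocity: v_y = 87.4 sin 35.0° = 50.13 m/s.
At the highest point the vertical velocity is zero, so v_y² = 2 g h_max.
h_max = (50.13)² / (2 × 10) = 2513 / 20.00 = 126 m.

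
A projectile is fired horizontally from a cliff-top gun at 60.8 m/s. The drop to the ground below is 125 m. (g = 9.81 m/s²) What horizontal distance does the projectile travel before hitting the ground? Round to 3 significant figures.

Initial vertical velocity is zero, so the fall time comes from h = ½ g t²: t = √(2 × 125 / 9.81) = 5.048 s.
Horizontal motion is uniform at 60.8 m/s, so x = 60.8 × 5.048 = 307 m.

307 m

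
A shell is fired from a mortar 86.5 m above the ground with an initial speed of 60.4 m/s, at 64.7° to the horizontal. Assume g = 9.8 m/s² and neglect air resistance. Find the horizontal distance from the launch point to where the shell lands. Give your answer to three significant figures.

Components: v_x = 60.4 cos 64.7° = 25.81 m/s, v_y = 60.4 sin 64.7° = 54.61 m/s.
Vertical: 0 = 86.5 + 54.61 t − ½(9.8) t² ⇒ 4.900 t² − 54.61 t − 86.5 = 0.
t = [54.61 + √(2982 + 1695)] / 9.800 = 12.55 s.
Horizontal: R = v_x · t = 25.81 × 12.55 = 324 m.

324 m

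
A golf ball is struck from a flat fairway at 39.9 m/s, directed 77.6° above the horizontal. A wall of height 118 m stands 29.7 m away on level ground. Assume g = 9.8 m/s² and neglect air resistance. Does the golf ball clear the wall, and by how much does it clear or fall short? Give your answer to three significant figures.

No — it falls 41.8 m short of clearing the wall.

v_x = 39.9 cos 77.6° = 8.568 m/s; v_y0 = 39.9 sin 77.6° = 38.97 m/s.
Time to reach the wall: t = 29.7 / 8.568 = 3.466 s.
Height at that point: y = 38.97×3.466 − 4.900×3.466² = 76.21 m.
That is 118 − 76.21 = 41.8 m below the top of the wall, so the golf ball does not clear it.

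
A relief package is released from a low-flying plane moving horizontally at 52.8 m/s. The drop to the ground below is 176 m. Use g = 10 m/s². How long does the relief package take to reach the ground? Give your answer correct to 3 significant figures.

5.93 s

The horizontal speed doesn't affect the fall. With v_y0 = 0, h = ½ g t².
t = √(2 × 176 / 10) = √35.20 = 5.93 s.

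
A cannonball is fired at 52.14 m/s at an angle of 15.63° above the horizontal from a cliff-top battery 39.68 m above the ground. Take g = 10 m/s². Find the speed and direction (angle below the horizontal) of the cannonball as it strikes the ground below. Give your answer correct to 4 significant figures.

59.26 m/s at 32.08° below the horizontal

v_x = 52.14 cos 15.63° = 50.212 m/s (constant).
|v_y| at impact = √((14.048)² + 2×10×39.68) = 31.479 m/s.
Speed = √(50.212² + 31.479²) = 59.26 m/s; angle = arctan(31.479/50.212) = 32.08° below horizontal.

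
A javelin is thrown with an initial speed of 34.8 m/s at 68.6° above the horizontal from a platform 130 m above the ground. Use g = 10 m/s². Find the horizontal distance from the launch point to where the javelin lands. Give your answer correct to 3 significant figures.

118 m

Components: v_x = 34.8 cos 68.6° = 12.70 m/s, v_y = 34.8 sin 68.6° = 32.40 m/s.
Vertical: 0 = 130 + 32.40 t − ½(10) t² ⇒ 5.000 t² − 32.40 t − 130 = 0.
t = [32.40 + √(1050 + 2600)] / 10.00 = 9.282 s.
Horizontal: R = v_x · t = 12.70 × 9.282 = 118 m.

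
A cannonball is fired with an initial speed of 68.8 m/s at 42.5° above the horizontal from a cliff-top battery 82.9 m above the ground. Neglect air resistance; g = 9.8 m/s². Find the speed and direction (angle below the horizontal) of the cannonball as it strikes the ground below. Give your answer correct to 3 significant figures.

v_x = 68.8 cos 42.5° = 50.72 m/s (constant).
|v_y| at impact = √((46.48)² + 2×9.8×82.9) = 61.52 m/s.
Speed = √(50.72² + 61.52²) = 79.7 m/s; angle = arctan(61.52/50.72) = 50.5° below horizontal.

79.7 m/s at 50.5° below the horizontal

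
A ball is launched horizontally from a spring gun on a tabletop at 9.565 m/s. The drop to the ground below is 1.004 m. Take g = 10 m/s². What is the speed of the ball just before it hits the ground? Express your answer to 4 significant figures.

10.56 m/s

Fall time: t = √(2 × 1.004 / 10) = 0.44811 s.
At impact: v_x = 9.565 m/s (unchanged), v_y = g t = 10 × 0.44811 = 4.4811 m/s.
Speed = √(v_x² + v_y²) = √(91.489 + 20.080) = 10.56 m/s.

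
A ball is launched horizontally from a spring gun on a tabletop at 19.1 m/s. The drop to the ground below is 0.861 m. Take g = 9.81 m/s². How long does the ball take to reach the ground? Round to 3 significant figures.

0.419 s

The horizontal speed doesn't affect the fall. With v_y0 = 0, h = ½ g t².
t = √(2 × 0.861 / 9.81) = √0.1755 = 0.419 s.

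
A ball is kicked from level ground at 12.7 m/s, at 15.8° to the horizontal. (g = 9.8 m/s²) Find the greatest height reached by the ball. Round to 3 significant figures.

0.610 m

Vertical component of launch velocity: v_y = 12.7 sin 15.8° = 3.458 m/s.
At the highest point the vertical velocity is zero, so v_y² = 2 g h_max.
h_max = (3.458)² / (2 × 9.8) = 11.96 / 19.60 = 0.610 m.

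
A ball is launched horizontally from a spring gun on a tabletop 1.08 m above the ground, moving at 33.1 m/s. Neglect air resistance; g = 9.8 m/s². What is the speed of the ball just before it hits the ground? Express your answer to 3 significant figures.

Fall time: t = √(2 × 1.08 / 9.8) = 0.4695 s.
At impact: v_x = 33.1 m/s (unchanged), v_y = g t = 9.8 × 0.4695 = 4.601 m/s.
Speed = √(v_x² + v_y²) = √(1096 + 21.17) = 33.4 m/s.

33.4 m/s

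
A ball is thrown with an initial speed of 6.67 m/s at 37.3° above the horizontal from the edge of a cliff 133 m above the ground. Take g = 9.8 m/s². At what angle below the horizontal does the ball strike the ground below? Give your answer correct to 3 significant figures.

84.1°

v_x = 6.67 cos 37.3° = 5.306 m/s.
At impact |v_y| = √(v_y0² + 2 g h) = √(4.042² + 2×9.8×133) = 51.22 m/s.
Angle below horizontal = arctan(|v_y| / v_x) = arctan(51.22 / 5.306) = 84.1°.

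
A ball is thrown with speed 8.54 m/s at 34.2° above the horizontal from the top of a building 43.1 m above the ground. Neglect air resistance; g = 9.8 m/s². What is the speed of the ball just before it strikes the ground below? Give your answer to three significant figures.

v_x = 8.54 cos 34.2° = 7.063 m/s is unchanged throughout.
For the vertical component, v_y² = v_y0² + 2 g h = (4.800)² + 2×9.8×43.1 = 867.8, so |v_y| = 29.46 m/s.
Impact speed = √(v_x² + v_y²) = √(49.89 + 867.8) = 30.3 m/s.

30.3 m/s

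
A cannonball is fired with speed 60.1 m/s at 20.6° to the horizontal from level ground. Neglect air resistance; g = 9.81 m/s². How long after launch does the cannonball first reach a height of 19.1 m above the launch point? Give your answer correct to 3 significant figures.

1.29 s

v_y0 = 60.1 sin 20.6° = 21.15 m/s.
Set y = v_y0 t − ½ g t² = 19.1: 4.905 t² − 21.15 t + 19.1 = 0.
t = [21.15 ± √(447.3 − 374.7)] / 9.81 = (21.15 ± 8.521) / 9.81, giving t = 1.29 s or t = 3.02 s.
The cannonball is on the way up at the first time, so t = 1.29 s.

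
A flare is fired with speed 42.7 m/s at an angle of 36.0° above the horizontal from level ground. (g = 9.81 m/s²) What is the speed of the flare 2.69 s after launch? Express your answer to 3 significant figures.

v_x = 42.7 cos 36.0° = 34.55 m/s (constant).
v_y(t) = 42.7 sin 36.0° − g t = 25.10 − 9.81 × 2.69 = -1.289 m/s.
Speed = √(v_x² + v_y²) = √(1194 + 1.662) = 34.6 m/s.

34.6 m/s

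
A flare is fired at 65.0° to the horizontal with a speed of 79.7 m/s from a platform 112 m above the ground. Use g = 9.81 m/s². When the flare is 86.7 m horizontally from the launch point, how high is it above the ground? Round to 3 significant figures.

265 m

v_x = 79.7 cos 65.0° = 33.68 m/s, v_y0 = 79.7 sin 65.0° = 72.23 m/s.
Time to reach x = 86.7 m: t = x / v_x = 86.7 / 33.68 = 2.574 s.
y = 112 + v_y0 t − ½ g t² = 112 + 72.23×2.574 − 4.905×2.574² = 265 m.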